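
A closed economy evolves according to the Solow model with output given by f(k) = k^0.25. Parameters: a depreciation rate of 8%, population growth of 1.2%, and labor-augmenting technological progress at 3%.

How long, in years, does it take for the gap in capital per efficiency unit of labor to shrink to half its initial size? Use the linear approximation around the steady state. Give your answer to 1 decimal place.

Near the steady state the convergence rate is λ = (1 − α)(n + g + δ).
λ = (1 − 0.25) × 0.122 = 0.75 × 0.122 = 0.0915
Half-life = ln 2 / λ = 0.6931 / 0.0915 ≈ 7.57 years

about 7.6 years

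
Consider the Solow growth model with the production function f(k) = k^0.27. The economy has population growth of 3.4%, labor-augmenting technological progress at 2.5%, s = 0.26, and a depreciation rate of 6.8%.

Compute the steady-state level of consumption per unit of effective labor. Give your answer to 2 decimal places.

c* = 0.96

In steady state, investment equals break-even investment: s·k^α = (n + g + δ)·k.
Dividing both sides by k: k^(1−α) = s / (n + g + δ).
k^0.73 = 0.26 / (0.034 + 0.025 + 0.068) = 0.26 / 0.127 = 2.0472
k* = 2.0472^(1/0.73) ≈ 2.6684
y* = (k*)^α = 2.6684^0.27 ≈ 1.3034
c* = (1 − s)·y* = (1 − 0.26) × 1.3034 ≈ 0.9645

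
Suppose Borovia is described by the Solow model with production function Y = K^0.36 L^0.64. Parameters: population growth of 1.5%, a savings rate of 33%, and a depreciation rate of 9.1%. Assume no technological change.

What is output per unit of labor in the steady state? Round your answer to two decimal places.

y* = 1.89

At the steady state, Δk = 0, so s·k^α = (n + δ)·k.
Dividing both sides by k: k^(1−α) = s / (n + δ).
k^0.64 = 0.33 / (0.015 + 0.091) = 0.33 / 0.106 = 3.1132
k* = 3.1132^(1/0.64) ≈ 5.8971
y* = (k*)^α = 5.8971^0.36 ≈ 1.8942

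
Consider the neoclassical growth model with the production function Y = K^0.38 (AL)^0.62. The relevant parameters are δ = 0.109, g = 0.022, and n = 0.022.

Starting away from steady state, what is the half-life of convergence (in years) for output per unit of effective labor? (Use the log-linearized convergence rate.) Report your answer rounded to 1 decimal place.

Near the steady state the convergence rate is λ = (1 − α)(n + g + δ).
λ = (1 − 0.38) × 0.153 = 0.62 × 0.153 = 0.09486
Half-life = ln 2 / λ = 0.6931 / 0.09486 ≈ 7.31 years

half-life ≈ 7.3 years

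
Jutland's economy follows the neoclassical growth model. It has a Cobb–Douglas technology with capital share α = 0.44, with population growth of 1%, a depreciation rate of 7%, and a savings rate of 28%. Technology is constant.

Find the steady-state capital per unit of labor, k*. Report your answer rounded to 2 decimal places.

At the steady state, Δk = 0, so s·k^α = (n + δ)·k.
Dividing both sides by k: k^(1−α) = s / (n + δ).
k^0.56 = 0.28 / (0.010 + 0.070) = 0.28 / 0.080 = 3.5000
k* = 3.5000^(1/0.56) ≈ 9.3659

k* = 9.37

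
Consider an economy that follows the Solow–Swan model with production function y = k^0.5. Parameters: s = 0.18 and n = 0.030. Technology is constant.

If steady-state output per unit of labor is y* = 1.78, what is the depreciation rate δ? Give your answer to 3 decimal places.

δ ≈ 0.071

In steady state, investment equals break-even investment: s·k^α = (n + δ)·k.
Since y* = [s/(n + δ)]^(α/(1−α)), we have s/(n + δ) = (y*)^((1−α)/α) = 1.78^1 = 1.7800.
Therefore n + δ = s / 1.7800 = 0.18 / 1.7800 = 0.1011, so δ = 0.1011 − 0.030 = 0.0711.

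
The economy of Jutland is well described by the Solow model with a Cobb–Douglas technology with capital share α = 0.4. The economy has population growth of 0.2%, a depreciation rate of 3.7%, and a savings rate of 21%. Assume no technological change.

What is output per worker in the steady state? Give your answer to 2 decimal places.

y* = 3.07

In steady state, investment equals break-even investment: s·k^α = (n + δ)·k.
Rearranging, k^(1−α) = s / (n + δ).
k^0.6 = 0.21 / (0.002 + 0.037) = 0.21 / 0.039 = 5.3846
k* = 5.3846^(1/0.6) ≈ 16.5420
y* = (k*)^α = 16.5420^0.4 ≈ 3.0721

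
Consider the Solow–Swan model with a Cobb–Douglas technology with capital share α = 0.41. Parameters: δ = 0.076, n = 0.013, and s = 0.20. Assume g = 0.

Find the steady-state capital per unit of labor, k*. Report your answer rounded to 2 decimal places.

Steady state requires s·f(k) = (n + δ)·k, i.e. s·k^α = (n + δ)·k.
Dividing both sides by k: k^(1−α) = s / (n + δ).
k^0.59 = 0.20 / (0.013 + 0.076) = 0.20 / 0.089 = 2.2472
k* = 2.2472^(1/0.59) ≈ 3.9446

k* = 3.94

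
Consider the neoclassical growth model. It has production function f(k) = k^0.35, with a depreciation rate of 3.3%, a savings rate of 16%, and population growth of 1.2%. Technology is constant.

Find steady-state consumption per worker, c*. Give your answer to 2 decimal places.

At the steady state, Δk = 0, so s·k^α = (n + δ)·k.
Rearranging, k^(1−α) = s / (n + δ).
k^0.65 = 0.16 / (0.012 + 0.033) = 0.16 / 0.045 = 3.5556
k* = 3.5556^(1/0.65) ≈ 7.0398
y* = (k*)^α = 7.0398^0.35 ≈ 1.9799
c* = (1 − s)·y* = (1 − 0.16) × 1.9799 ≈ 1.6631

c* = 1.66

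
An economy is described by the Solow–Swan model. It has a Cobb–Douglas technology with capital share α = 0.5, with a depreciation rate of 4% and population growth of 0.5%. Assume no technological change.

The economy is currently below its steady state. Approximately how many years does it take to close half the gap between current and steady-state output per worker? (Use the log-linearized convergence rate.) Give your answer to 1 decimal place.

Near the steady state the convergence rate is λ = (1 − α)(n + δ).
λ = (1 − 0.5) × 0.045 = 0.5 × 0.045 = 0.0225
Half-life = ln 2 / λ = 0.6931 / 0.0225 ≈ 30.80 years

about 30.8 years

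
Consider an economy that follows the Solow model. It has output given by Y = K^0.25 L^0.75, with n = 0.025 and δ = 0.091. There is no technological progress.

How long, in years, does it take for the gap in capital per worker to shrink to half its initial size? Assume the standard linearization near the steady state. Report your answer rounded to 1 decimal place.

t_½ ≈ 8.0 years

Near the steady state the convergence rate is λ = (1 − α)(n + δ).
λ = (1 − 0.25) × 0.116 = 0.75 × 0.116 = 0.0870
Half-life = ln 2 / λ = 0.6931 / 0.0870 ≈ 7.97 years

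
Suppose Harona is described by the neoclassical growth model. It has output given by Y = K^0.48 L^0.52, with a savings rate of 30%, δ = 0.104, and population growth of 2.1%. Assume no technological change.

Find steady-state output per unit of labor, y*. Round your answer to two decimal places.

y* ≈ 2.24

Steady state requires s·f(k) = (n + δ)·k, i.e. s·k^α = (n + δ)·k.
Dividing both sides by k: k^(1−α) = s / (n + δ).
k^0.52 = 0.30 / (0.021 + 0.104) = 0.30 / 0.125 = 2.4000
k* = 2.4000^(1/0.52) ≈ 5.3849
y* = (k*)^α = 5.3849^0.48 ≈ 2.2437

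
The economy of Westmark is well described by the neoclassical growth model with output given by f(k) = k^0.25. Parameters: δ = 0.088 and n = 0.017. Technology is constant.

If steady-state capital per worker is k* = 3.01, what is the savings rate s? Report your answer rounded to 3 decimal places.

In steady state, investment equals break-even investment: s·k^α = (n + δ)·k.
So s / (n + δ) = (k*)^(1−α) = 3.01^0.75 = 2.2852.
Therefore s = 2.2852 × (n + δ) = 2.2852 × 0.105 = 0.2399.

s ≈ 0.240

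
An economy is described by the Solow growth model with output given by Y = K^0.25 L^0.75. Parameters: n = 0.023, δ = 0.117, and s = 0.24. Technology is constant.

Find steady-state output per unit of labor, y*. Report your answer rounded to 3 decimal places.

y* = 1.197

Steady state requires s·f(k) = (n + δ)·k, i.e. s·k^α = (n + δ)·k.
Rearranging, k^(1−α) = s / (n + δ).
k^0.75 = 0.24 / (0.023 + 0.117) = 0.24 / 0.140 = 1.7143
k* = 1.7143^(1/0.75) ≈ 2.0517
y* = (k*)^α = 2.0517^0.25 ≈ 1.1968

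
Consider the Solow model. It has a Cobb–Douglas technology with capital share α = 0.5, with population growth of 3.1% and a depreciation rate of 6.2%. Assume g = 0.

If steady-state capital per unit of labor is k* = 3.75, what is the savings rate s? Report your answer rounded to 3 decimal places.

s ≈ 0.180

At the steady state, Δk = 0, so s·k^α = (n + δ)·k.
So s / (n + δ) = (k*)^(1−α) = 3.75^0.5 = 1.9365.
Therefore s = 1.9365 × (n + δ) = 1.9365 × 0.093 = 0.1801.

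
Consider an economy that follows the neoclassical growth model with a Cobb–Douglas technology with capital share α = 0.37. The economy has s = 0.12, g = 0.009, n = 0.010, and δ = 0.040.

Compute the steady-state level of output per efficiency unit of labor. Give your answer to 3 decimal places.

In steady state, investment equals break-even investment: s·k^α = (n + g + δ)·k.
Rearranging, k^(1−α) = s / (n + g + δ).
k^0.63 = 0.12 / (0.010 + 0.009 + 0.040) = 0.12 / 0.059 = 2.0339
k* = 2.0339^(1/0.63) ≈ 3.0861
y* = (k*)^α = 3.0861^0.37 ≈ 1.5173

y* ≈ 1.517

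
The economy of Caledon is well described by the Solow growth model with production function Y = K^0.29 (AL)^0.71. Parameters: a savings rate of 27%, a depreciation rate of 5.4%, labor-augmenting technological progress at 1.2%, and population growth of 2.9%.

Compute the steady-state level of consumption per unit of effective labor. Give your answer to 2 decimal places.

Steady state requires s·f(k) = (n + g + δ)·k, i.e. s·k^α = (n + g + δ)·k.
Rearranging, k^(1−α) = s / (n + g + δ).
k^0.71 = 0.27 / (0.029 + 0.012 + 0.054) = 0.27 / 0.095 = 2.8421
k* = 2.8421^(1/0.71) ≈ 4.3544
y* = (k*)^α = 4.3544^0.29 ≈ 1.5321
c* = (1 − s)·y* = (1 − 0.27) × 1.5321 ≈ 1.1184

c* = 1.12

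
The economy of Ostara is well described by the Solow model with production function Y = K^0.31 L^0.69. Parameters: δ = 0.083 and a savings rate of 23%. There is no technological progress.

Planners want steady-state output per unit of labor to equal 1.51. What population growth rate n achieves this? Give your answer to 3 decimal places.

In steady state, investment equals break-even investment: s·k^α = (n + δ)·k.
Since y* = [s/(n + δ)]^(α/(1−α)), we have s/(n + δ) = (y*)^((1−α)/α) = 1.51^2.2258 = 2.5025.
Therefore n + δ = s / 2.5025 = 0.23 / 2.5025 = 0.0919, so n = 0.0919 − 0.083 = 0.0089.

n ≈ 0.009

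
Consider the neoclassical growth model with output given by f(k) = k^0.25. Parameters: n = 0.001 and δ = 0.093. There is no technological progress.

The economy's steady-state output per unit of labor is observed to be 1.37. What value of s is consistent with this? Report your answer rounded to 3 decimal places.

s ≈ 0.242

In steady state, investment equals break-even investment: s·k^α = (n + δ)·k.
Since y* = [s/(n + δ)]^(α/(1−α)), we have s/(n + δ) = (y*)^((1−α)/α) = 1.37^3 = 2.5714.
Therefore s = 2.5714 × (n + δ) = 2.5714 × 0.094 = 0.2417.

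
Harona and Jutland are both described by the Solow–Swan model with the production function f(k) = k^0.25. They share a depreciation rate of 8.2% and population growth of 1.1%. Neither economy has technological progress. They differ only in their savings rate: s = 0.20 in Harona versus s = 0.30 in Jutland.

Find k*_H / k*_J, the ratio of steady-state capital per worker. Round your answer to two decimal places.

Steady-state k* = [s/(n + δ)]^(1/(1−α)), so the ratio is [ (s_H/(n + δ)_H) / (s_J/(n + δ)_J) ]^1.3333.
s_H/(n + δ)_H = 0.20/0.093 = 2.1505; s_J/(n + δ)_J = 0.30/0.093 = 3.2258.
Ratio = (2.1505/3.2258)^1.3333 = 0.6667^1.3333 ≈ 0.5824

k*_H / k*_J ≈ 0.58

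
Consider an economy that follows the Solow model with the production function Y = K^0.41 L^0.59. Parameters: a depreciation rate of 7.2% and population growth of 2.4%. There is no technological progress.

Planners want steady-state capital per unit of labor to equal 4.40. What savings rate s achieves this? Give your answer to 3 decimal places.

s ≈ 0.230

In steady state, investment equals break-even investment: s·k^α = (n + δ)·k.
So s / (n + δ) = (k*)^(1−α) = 4.40^0.59 = 2.3968.
Therefore s = 2.3968 × (n + δ) = 2.3968 × 0.096 = 0.2301.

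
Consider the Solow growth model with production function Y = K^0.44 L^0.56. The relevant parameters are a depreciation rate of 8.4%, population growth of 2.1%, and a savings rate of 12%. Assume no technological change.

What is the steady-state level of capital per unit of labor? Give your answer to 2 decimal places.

At the steady state, Δk = 0, so s·k^α = (n + δ)·k.
Rearranging, k^(1−α) = s / (n + δ).
k^0.56 = 0.12 / (0.021 + 0.084) = 0.12 / 0.105 = 1.1429
k* = 1.1429^(1/0.56) ≈ 1.2694

k* = 1.27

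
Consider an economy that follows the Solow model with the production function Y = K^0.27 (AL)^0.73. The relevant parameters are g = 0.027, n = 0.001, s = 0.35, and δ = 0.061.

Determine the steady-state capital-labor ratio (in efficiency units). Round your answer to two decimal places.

k* ≈ 6.53

At the steady state, Δk = 0, so s·k^α = (n + g + δ)·k.
Rearranging, k^(1−α) = s / (n + g + δ).
k^0.73 = 0.35 / (0.001 + 0.027 + 0.061) = 0.35 / 0.089 = 3.9326
k* = 3.9326^(1/0.73) ≈ 6.5257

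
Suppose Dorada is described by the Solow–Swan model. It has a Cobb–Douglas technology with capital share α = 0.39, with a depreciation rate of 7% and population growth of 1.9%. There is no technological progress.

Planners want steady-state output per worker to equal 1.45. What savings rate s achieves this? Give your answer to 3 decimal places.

At the steady state, Δk = 0, so s·k^α = (n + δ)·k.
Since y* = [s/(n + δ)]^(α/(1−α)), we have s/(n + δ) = (y*)^((1−α)/α) = 1.45^1.5641 = 1.7881.
Therefore s = 1.7881 × (n + δ) = 1.7881 × 0.089 = 0.1591.

s ≈ 0.159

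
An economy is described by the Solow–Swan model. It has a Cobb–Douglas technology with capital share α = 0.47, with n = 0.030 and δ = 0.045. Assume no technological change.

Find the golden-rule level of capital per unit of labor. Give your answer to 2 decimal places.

The golden rule sets f'(k) = n + δ, i.e. α·k^(α−1) = n + δ.
So k^(1−α) = α / (n + δ) = 0.47 / 0.075 = 6.2667.
k_gold = 6.2667^(1/0.53) ≈ 31.9041

k_gold ≈ 31.90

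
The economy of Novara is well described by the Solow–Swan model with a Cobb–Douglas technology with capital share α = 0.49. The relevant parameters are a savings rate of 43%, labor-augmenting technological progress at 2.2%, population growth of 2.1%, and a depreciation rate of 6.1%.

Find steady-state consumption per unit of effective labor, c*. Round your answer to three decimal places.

Steady state requires s·f(k) = (n + g + δ)·k, i.e. s·k^α = (n + g + δ)·k.
Dividing both sides by k: k^(1−α) = s / (n + g + δ).
k^0.51 = 0.43 / (0.021 + 0.022 + 0.061) = 0.43 / 0.104 = 4.1346
k* = 4.1346^(1/0.51) ≈ 16.1694
y* = (k*)^α = 16.1694^0.49 ≈ 3.9107
c* = (1 − s)·y* = (1 − 0.43) × 3.9107 ≈ 2.2291

c* = 2.229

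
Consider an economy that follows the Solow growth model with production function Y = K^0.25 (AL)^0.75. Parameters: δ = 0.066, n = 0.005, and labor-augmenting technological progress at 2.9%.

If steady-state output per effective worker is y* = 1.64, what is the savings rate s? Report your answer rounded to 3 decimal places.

In steady state, investment equals break-even investment: s·k^α = (n + g + δ)·k.
Since y* = [s/(n + g + δ)]^(α/(1−α)), we have s/(n + g + δ) = (y*)^((1−α)/α) = 1.64^3 = 4.4109.
Therefore s = 4.4109 × (n + g + δ) = 4.4109 × 0.100 = 0.4411.

s ≈ 0.441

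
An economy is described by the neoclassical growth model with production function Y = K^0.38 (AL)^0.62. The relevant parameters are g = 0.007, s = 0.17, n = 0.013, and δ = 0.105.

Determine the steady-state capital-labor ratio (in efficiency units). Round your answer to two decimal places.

Steady state requires s·f(k) = (n + g + δ)·k, i.e. s·k^α = (n + g + δ)·k.
Dividing both sides by k: k^(1−α) = s / (n + g + δ).
k^0.62 = 0.17 / (0.013 + 0.007 + 0.105) = 0.17 / 0.125 = 1.3600
k* = 1.3600^(1/0.62) ≈ 1.6420

k* = 1.64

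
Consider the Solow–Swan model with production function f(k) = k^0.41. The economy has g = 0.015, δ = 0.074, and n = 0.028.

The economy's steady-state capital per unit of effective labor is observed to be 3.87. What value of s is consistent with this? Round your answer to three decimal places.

s ≈ 0.260

At the steady state, Δk = 0, so s·k^α = (n + g + δ)·k.
So s / (n + g + δ) = (k*)^(1−α) = 3.87^0.59 = 2.2220.
Therefore s = 2.2220 × (n + g + δ) = 2.2220 × 0.117 = 0.2600.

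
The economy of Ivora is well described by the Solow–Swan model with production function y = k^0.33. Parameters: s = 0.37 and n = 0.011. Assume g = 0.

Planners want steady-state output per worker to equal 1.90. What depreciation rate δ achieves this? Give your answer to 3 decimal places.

δ ≈ 0.090

Steady state requires s·f(k) = (n + δ)·k, i.e. s·k^α = (n + δ)·k.
Since y* = [s/(n + δ)]^(α/(1−α)), we have s/(n + δ) = (y*)^((1−α)/α) = 1.90^2.0303 = 3.6809.
Therefore n + δ = s / 3.6809 = 0.37 / 3.6809 = 0.1005, so δ = 0.1005 − 0.011 = 0.0895.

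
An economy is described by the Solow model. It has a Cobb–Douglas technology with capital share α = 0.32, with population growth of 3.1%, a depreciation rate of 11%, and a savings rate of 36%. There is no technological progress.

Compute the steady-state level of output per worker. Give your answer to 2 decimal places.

Steady state requires s·f(k) = (n + δ)·k, i.e. s·k^α = (n + δ)·k.
Dividing both sides by k: k^(1−α) = s / (n + δ).
k^0.68 = 0.36 / (0.031 + 0.110) = 0.36 / 0.141 = 2.5532
k* = 2.5532^(1/0.68) ≈ 3.9688
y* = (k*)^α = 3.9688^0.32 ≈ 1.5544

y* ≈ 1.55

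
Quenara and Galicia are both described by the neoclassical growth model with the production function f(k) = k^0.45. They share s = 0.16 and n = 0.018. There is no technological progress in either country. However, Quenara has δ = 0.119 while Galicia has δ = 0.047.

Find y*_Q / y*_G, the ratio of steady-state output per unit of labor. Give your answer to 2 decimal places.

Steady-state y* = [s/(n + δ)]^(α/(1−α)), so the ratio is [ (s_Q/(n + δ)_Q) / (s_G/(n + δ)_G) ]^0.8182.
s_Q/(n + δ)_Q = 0.16/0.137 = 1.1679; s_G/(n + δ)_G = 0.16/0.065 = 2.4615.
Ratio = (1.1679/2.4615)^0.8182 = 0.4745^0.8182 ≈ 0.5434

y*_Q / y*_G ≈ 0.54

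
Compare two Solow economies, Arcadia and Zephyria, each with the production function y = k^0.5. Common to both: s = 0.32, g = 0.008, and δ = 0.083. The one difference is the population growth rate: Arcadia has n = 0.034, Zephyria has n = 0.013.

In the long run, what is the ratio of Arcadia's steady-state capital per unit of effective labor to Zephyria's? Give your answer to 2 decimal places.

Steady-state k* = [s/(n + g + δ)]^(1/(1−α)), so the ratio is [ (s_A/(n + g + δ)_A) / (s_Z/(n + g + δ)_Z) ]^2.
s_A/(n + g + δ)_A = 0.32/0.125 = 2.5600; s_Z/(n + g + δ)_Z = 0.32/0.104 = 3.0769.
Ratio = (2.5600/3.0769)^2 = 0.8320^2 ≈ 0.6922

ratio ≈ 0.69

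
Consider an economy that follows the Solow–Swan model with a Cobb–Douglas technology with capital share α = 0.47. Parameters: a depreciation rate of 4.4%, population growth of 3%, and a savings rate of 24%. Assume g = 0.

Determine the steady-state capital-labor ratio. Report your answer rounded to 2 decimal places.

k* ≈ 9.21

In steady state, investment equals break-even investment: s·k^α = (n + δ)·k.
Dividing both sides by k: k^(1−α) = s / (n + δ).
k^0.53 = 0.24 / (0.030 + 0.044) = 0.24 / 0.074 = 3.2432
k* = 3.2432^(1/0.53) ≈ 9.2066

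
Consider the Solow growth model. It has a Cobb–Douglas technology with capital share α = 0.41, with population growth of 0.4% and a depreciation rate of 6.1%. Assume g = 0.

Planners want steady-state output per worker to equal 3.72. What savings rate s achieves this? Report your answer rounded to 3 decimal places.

At the steady state, Δk = 0, so s·k^α = (n + δ)·k.
Since y* = [s/(n + δ)]^(α/(1−α)), we have s/(n + δ) = (y*)^((1−α)/α) = 3.72^1.439 = 6.6223.
Therefore s = 6.6223 × (n + δ) = 6.6223 × 0.065 = 0.4304.

s ≈ 0.430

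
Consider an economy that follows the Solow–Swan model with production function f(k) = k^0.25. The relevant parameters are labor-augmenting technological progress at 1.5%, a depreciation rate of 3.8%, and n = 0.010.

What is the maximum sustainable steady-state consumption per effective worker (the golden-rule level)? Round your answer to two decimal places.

c_gold ≈ 1.19

At the golden rule, f'(k) = n + g + δ, so α·k^(α−1) = n + g + δ and k_gold = (α/(n + g + δ))^(1/(1−α)).
k_gold = (0.25/0.063)^(1/0.75) = 3.9683^1.3333 ≈ 6.2823
c_gold = f(k_gold) − (n + g + δ)·k_gold = 1.5832 − 0.063×6.2823 ≈ 1.1874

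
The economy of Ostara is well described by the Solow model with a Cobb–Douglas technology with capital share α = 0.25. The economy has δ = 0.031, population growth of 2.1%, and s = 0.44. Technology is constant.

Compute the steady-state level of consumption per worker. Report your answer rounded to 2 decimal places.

c* = 1.14

At the steady state, Δk = 0, so s·k^α = (n + δ)·k.
Dividing both sides by k: k^(1−α) = s / (n + δ).
k^0.75 = 0.44 / (0.021 + 0.031) = 0.44 / 0.052 = 8.4615
k* = 8.4615^(1/0.75) ≈ 17.2424
y* = (k*)^α = 17.2424^0.25 ≈ 2.0377
c* = (1 − s)·y* = (1 − 0.44) × 2.0377 ≈ 1.1411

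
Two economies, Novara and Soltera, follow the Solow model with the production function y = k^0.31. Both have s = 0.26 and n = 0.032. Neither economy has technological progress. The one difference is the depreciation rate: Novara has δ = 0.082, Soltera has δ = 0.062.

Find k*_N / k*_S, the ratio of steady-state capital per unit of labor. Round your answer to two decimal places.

k*_N / k*_S ≈ 0.76

Steady-state k* = [s/(n + δ)]^(1/(1−α)), so the ratio is [ (s_N/(n + δ)_N) / (s_S/(n + δ)_S) ]^1.4493.
s_N/(n + δ)_N = 0.26/0.114 = 2.2807; s_S/(n + δ)_S = 0.26/0.094 = 2.7660.
Ratio = (2.2807/2.7660)^1.4493 = 0.8245^1.4493 ≈ 0.7560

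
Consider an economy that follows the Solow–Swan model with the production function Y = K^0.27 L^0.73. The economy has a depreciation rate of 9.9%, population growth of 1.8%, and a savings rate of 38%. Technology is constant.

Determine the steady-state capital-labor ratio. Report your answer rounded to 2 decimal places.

k* = 5.02

Steady state requires s·f(k) = (n + δ)·k, i.e. s·k^α = (n + δ)·k.
Rearranging, k^(1−α) = s / (n + δ).
k^0.73 = 0.38 / (0.018 + 0.099) = 0.38 / 0.117 = 3.2479
k* = 3.2479^(1/0.73) ≈ 5.0214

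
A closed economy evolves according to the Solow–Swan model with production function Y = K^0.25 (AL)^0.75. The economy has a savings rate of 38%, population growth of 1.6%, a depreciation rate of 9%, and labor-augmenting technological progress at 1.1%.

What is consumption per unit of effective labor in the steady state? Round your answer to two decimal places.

At the steady state, Δk = 0, so s·k^α = (n + g + δ)·k.
Dividing both sides by k: k^(1−α) = s / (n + g + δ).
k^0.75 = 0.38 / (0.016 + 0.011 + 0.090) = 0.38 / 0.117 = 3.2479
k* = 3.2479^(1/0.75) ≈ 4.8099
y* = (k*)^α = 4.8099^0.25 ≈ 1.4809
c* = (1 − s)·y* = (1 − 0.38) × 1.4809 ≈ 0.9182

c* = 0.92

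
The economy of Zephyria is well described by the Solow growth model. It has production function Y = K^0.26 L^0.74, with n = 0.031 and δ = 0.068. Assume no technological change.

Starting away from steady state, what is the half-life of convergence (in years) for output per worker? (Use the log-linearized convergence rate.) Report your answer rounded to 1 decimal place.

Near the steady state the convergence rate is λ = (1 − α)(n + δ).
λ = (1 − 0.26) × 0.099 = 0.74 × 0.099 = 0.07326
Half-life = ln 2 / λ = 0.6931 / 0.07326 ≈ 9.46 years

t_½ ≈ 9.5 years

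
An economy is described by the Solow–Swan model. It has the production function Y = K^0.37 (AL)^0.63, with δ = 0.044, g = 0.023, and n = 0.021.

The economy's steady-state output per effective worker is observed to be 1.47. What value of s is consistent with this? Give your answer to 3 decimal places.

At the steady state, Δk = 0, so s·k^α = (n + g + δ)·k.
Since y* = [s/(n + g + δ)]^(α/(1−α)), we have s/(n + g + δ) = (y*)^((1−α)/α) = 1.47^1.7027 = 1.9270.
Therefore s = 1.9270 × (n + g + δ) = 1.9270 × 0.088 = 0.1696.

s ≈ 0.170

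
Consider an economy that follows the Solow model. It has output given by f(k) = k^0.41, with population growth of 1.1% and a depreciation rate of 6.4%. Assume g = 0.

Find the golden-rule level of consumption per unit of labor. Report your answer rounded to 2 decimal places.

c_gold ≈ 1.92

At the golden rule, f'(k) = n + δ, so α·k^(α−1) = n + δ and k_gold = (α/(n + δ))^(1/(1−α)).
k_gold = (0.41/0.075)^(1/0.59) = 5.4667^1.6949 ≈ 17.7980
c_gold = f(k_gold) − (n + δ)·k_gold = 3.2558 − 0.075×17.7980 ≈ 1.9210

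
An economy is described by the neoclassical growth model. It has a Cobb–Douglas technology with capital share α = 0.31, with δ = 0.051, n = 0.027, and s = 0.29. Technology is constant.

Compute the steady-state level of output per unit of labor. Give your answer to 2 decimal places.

y* = 1.80

In steady state, investment equals break-even investment: s·k^α = (n + δ)·k.
Dividing both sides by k: k^(1−α) = s / (n + δ).
k^0.69 = 0.29 / (0.027 + 0.051) = 0.29 / 0.078 = 3.7179
k* = 3.7179^(1/0.69) ≈ 6.7068
y* = (k*)^α = 6.7068^0.31 ≈ 1.8039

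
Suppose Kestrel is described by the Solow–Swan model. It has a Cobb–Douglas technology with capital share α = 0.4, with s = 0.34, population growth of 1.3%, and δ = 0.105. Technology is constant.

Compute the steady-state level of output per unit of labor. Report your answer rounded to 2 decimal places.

y* ≈ 2.02

At the steady state, Δk = 0, so s·k^α = (n + δ)·k.
Dividing both sides by k: k^(1−α) = s / (n + δ).
k^0.6 = 0.34 / (0.013 + 0.105) = 0.34 / 0.118 = 2.8814
k* = 2.8814^(1/0.6) ≈ 5.8345
y* = (k*)^α = 5.8345^0.4 ≈ 2.0249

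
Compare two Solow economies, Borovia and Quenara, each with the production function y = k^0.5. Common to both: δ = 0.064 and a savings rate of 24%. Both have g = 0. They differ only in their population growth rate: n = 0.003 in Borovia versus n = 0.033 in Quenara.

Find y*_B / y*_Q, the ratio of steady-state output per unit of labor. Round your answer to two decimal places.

y*_B / y*_Q ≈ 1.45

Steady-state y* = [s/(n + δ)]^(α/(1−α)), so the ratio is [ (s_B/(n + δ)_B) / (s_Q/(n + δ)_Q) ]^1.
s_B/(n + δ)_B = 0.24/0.067 = 3.5821; s_Q/(n + δ)_Q = 0.24/0.097 = 2.4742.
Ratio = (3.5821/2.4742)^1 = 1.4478^1 ≈ 1.4478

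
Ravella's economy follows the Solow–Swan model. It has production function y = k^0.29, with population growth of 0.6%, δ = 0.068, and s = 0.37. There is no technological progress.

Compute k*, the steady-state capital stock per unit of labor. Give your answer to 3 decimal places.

k* ≈ 9.649

At the steady state, Δk = 0, so s·k^α = (n + δ)·k.
Rearranging, k^(1−α) = s / (n + δ).
k^0.71 = 0.37 / (0.006 + 0.068) = 0.37 / 0.074 = 5.0000
k* = 5.0000^(1/0.71) ≈ 9.6486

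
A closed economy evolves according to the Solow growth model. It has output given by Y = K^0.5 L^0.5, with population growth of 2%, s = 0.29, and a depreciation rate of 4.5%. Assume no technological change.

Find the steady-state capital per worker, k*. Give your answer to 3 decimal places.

At the steady state, Δk = 0, so s·k^α = (n + δ)·k.
Rearranging, k^(1−α) = s / (n + δ).
k^0.5 = 0.29 / (0.020 + 0.045) = 0.29 / 0.065 = 4.4615
k* = 4.4615^(1/0.5) ≈ 19.9050

k* ≈ 19.905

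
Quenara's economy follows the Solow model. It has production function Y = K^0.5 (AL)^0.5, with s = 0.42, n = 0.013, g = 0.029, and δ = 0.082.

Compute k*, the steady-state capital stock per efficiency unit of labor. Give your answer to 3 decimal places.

In steady state, investment equals break-even investment: s·k^α = (n + g + δ)·k.
Rearranging, k^(1−α) = s / (n + g + δ).
k^0.5 = 0.42 / (0.013 + 0.029 + 0.082) = 0.42 / 0.124 = 3.3871
k* = 3.3871^(1/0.5) ≈ 11.4724

k* ≈ 11.472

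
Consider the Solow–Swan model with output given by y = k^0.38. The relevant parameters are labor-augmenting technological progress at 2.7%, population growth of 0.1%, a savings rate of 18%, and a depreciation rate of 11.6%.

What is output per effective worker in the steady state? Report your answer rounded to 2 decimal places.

y* ≈ 1.15

At the steady state, Δk = 0, so s·k^α = (n + g + δ)·k.
Dividing both sides by k: k^(1−α) = s / (n + g + δ).
k^0.62 = 0.18 / (0.001 + 0.027 + 0.116) = 0.18 / 0.144 = 1.2500
k* = 1.2500^(1/0.62) ≈ 1.4332
y* = (k*)^α = 1.4332^0.38 ≈ 1.1466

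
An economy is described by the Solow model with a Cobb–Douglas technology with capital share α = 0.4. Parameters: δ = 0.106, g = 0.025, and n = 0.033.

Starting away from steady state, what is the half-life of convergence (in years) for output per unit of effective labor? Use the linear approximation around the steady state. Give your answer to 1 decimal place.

half-life ≈ 7.0 years

Near the steady state the convergence rate is λ = (1 − α)(n + g + δ).
λ = (1 − 0.4) × 0.164 = 0.6 × 0.164 = 0.0984
Half-life = ln 2 / λ = 0.6931 / 0.0984 ≈ 7.04 years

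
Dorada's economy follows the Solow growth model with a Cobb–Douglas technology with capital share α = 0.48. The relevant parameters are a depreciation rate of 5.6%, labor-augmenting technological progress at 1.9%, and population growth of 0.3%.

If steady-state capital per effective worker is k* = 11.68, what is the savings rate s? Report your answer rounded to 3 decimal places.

In steady state, investment equals break-even investment: s·k^α = (n + g + δ)·k.
So s / (n + g + δ) = (k*)^(1−α) = 11.68^0.52 = 3.5898.
Therefore s = 3.5898 × (n + g + δ) = 3.5898 × 0.078 = 0.2800.

s ≈ 0.280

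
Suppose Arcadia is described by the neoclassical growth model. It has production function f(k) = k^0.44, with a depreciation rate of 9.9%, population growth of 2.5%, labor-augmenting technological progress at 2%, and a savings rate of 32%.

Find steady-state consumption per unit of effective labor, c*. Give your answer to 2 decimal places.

c* ≈ 1.27

At the steady state, Δk = 0, so s·k^α = (n + g + δ)·k.
Dividing both sides by k: k^(1−α) = s / (n + g + δ).
k^0.56 = 0.32 / (0.025 + 0.020 + 0.099) = 0.32 / 0.144 = 2.2222
k* = 2.2222^(1/0.56) ≈ 4.1616
y* = (k*)^α = 4.1616^0.44 ≈ 1.8727
c* = (1 − s)·y* = (1 − 0.32) × 1.8727 ≈ 1.2734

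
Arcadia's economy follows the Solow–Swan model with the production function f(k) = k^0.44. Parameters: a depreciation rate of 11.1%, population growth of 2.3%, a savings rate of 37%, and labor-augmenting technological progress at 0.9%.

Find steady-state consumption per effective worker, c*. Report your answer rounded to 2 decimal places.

Steady state requires s·f(k) = (n + g + δ)·k, i.e. s·k^α = (n + g + δ)·k.
Dividing both sides by k: k^(1−α) = s / (n + g + δ).
k^0.56 = 0.37 / (0.023 + 0.009 + 0.111) = 0.37 / 0.143 = 2.5874
k* = 2.5874^(1/0.56) ≈ 5.4608
y* = (k*)^α = 5.4608^0.44 ≈ 2.1105
c* = (1 − s)·y* = (1 − 0.37) × 2.1105 ≈ 1.3296

c* = 1.33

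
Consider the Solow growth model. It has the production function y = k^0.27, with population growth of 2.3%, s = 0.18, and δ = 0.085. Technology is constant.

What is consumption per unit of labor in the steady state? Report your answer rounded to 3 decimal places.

Steady state requires s·f(k) = (n + δ)·k, i.e. s·k^α = (n + δ)·k.
Dividing both sides by k: k^(1−α) = s / (n + δ).
k^0.73 = 0.18 / (0.023 + 0.085) = 0.18 / 0.108 = 1.6667
k* = 1.6667^(1/0.73) ≈ 2.0133
y* = (k*)^α = 2.0133^0.27 ≈ 1.2080
c* = (1 − s)·y* = (1 − 0.18) × 1.2080 ≈ 0.9906

c* ≈ 0.991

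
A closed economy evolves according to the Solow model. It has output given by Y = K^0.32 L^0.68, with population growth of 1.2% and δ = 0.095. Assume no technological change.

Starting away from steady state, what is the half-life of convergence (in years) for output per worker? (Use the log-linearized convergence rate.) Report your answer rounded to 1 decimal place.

about 9.5 years

Near the steady state the convergence rate is λ = (1 − α)(n + δ).
λ = (1 − 0.32) × 0.107 = 0.68 × 0.107 = 0.07276
Half-life = ln 2 / λ = 0.6931 / 0.07276 ≈ 9.53 years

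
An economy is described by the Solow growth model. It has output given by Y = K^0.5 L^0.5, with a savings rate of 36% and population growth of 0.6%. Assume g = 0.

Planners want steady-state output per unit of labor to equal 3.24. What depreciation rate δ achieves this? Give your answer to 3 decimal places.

δ ≈ 0.105

Steady state requires s·f(k) = (n + δ)·k, i.e. s·k^α = (n + δ)·k.
Since y* = [s/(n + δ)]^(α/(1−α)), we have s/(n + δ) = (y*)^((1−α)/α) = 3.24^1 = 3.2400.
Therefore n + δ = s / 3.2400 = 0.36 / 3.2400 = 0.1111, so δ = 0.1111 − 0.006 = 0.1051.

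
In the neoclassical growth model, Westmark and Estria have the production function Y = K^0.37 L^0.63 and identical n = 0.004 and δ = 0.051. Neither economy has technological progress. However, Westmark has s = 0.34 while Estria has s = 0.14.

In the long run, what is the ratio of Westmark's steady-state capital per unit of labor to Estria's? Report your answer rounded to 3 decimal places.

Steady-state k* = [s/(n + δ)]^(1/(1−α)), so the ratio is [ (s_W/(n + δ)_W) / (s_E/(n + δ)_E) ]^1.5873.
s_W/(n + δ)_W = 0.34/0.055 = 6.1818; s_E/(n + δ)_E = 0.14/0.055 = 2.5455.
Ratio = (6.1818/2.5455)^1.5873 = 2.4285^1.5873 ≈ 4.0893

ratio ≈ 4.089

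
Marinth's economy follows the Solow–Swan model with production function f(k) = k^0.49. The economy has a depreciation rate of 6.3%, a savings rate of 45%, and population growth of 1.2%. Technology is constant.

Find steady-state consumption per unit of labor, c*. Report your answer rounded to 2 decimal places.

c* ≈ 3.08

At the steady state, Δk = 0, so s·k^α = (n + δ)·k.
Rearranging, k^(1−α) = s / (n + δ).
k^0.51 = 0.45 / (0.012 + 0.063) = 0.45 / 0.075 = 6.0000
k* = 6.0000^(1/0.51) ≈ 33.5573
y* = (k*)^α = 33.5573^0.49 ≈ 5.5929
c* = (1 − s)·y* = (1 − 0.45) × 5.5929 ≈ 3.0761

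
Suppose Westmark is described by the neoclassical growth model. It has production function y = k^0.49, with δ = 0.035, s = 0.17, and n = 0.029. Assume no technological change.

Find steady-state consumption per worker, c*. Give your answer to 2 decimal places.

c* ≈ 2.12

Steady state requires s·f(k) = (n + δ)·k, i.e. s·k^α = (n + δ)·k.
Dividing both sides by k: k^(1−α) = s / (n + δ).
k^0.51 = 0.17 / (0.029 + 0.035) = 0.17 / 0.064 = 2.6563
k* = 2.6563^(1/0.51) ≈ 6.7907
y* = (k*)^α = 6.7907^0.49 ≈ 2.5565
c* = (1 − s)·y* = (1 − 0.17) × 2.5565 ≈ 2.1219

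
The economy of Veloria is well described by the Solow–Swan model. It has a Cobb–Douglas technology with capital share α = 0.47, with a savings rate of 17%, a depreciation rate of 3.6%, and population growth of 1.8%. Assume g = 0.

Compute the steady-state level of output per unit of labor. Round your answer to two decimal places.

Steady state requires s·f(k) = (n + δ)·k, i.e. s·k^α = (n + δ)·k.
Dividing both sides by k: k^(1−α) = s / (n + δ).
k^0.53 = 0.17 / (0.018 + 0.036) = 0.17 / 0.054 = 3.1481
k* = 3.1481^(1/0.53) ≈ 8.7039
y* = (k*)^α = 8.7039^0.47 ≈ 2.7648

y* ≈ 2.76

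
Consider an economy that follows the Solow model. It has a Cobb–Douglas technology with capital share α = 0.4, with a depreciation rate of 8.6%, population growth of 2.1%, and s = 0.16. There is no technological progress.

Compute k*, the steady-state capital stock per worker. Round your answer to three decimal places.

k* ≈ 1.955

At the steady state, Δk = 0, so s·k^α = (n + δ)·k.
Rearranging, k^(1−α) = s / (n + δ).
k^0.6 = 0.16 / (0.021 + 0.086) = 0.16 / 0.107 = 1.4953
k* = 1.4953^(1/0.6) ≈ 1.9553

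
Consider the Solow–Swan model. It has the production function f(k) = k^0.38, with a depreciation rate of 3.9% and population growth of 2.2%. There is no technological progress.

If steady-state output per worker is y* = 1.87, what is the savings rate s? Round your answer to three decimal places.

In steady state, investment equals break-even investment: s·k^α = (n + δ)·k.
Since y* = [s/(n + δ)]^(α/(1−α)), we have s/(n + δ) = (y*)^((1−α)/α) = 1.87^1.6316 = 2.7767.
Therefore s = 2.7767 × (n + δ) = 2.7767 × 0.061 = 0.1694.

s ≈ 0.169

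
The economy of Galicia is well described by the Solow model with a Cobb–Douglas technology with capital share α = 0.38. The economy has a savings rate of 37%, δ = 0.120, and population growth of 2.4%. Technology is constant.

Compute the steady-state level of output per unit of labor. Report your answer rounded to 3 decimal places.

y* ≈ 1.783

Steady state requires s·f(k) = (n + δ)·k, i.e. s·k^α = (n + δ)·k.
Rearranging, k^(1−α) = s / (n + δ).
k^0.62 = 0.37 / (0.024 + 0.120) = 0.37 / 0.144 = 2.5694
k* = 2.5694^(1/0.62) ≈ 4.5816
y* = (k*)^α = 4.5816^0.38 ≈ 1.7831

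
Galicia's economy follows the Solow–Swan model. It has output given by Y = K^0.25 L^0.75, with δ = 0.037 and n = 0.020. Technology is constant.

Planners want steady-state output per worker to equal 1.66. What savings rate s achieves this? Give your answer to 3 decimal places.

s ≈ 0.261

Steady state requires s·f(k) = (n + δ)·k, i.e. s·k^α = (n + δ)·k.
Since y* = [s/(n + δ)]^(α/(1−α)), we have s/(n + δ) = (y*)^((1−α)/α) = 1.66^3 = 4.5743.
Therefore s = 4.5743 × (n + δ) = 4.5743 × 0.057 = 0.2607.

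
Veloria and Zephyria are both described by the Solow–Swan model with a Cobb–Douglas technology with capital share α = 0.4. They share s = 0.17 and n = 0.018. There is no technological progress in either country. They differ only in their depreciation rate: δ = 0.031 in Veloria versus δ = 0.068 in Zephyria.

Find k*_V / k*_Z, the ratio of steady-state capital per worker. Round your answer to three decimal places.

k*_V / k*_Z ≈ 2.554

Steady-state k* = [s/(n + δ)]^(1/(1−α)), so the ratio is [ (s_V/(n + δ)_V) / (s_Z/(n + δ)_Z) ]^1.6667.
s_V/(n + δ)_V = 0.17/0.049 = 3.4694; s_Z/(n + δ)_Z = 0.17/0.086 = 1.9767.
Ratio = (3.4694/1.9767)^1.6667 = 1.7551^1.6667 ≈ 2.5537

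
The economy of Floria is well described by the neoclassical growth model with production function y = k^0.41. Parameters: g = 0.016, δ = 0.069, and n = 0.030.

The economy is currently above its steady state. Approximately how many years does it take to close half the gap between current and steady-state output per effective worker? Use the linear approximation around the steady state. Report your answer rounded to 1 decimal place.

Near the steady state the convergence rate is λ = (1 − α)(n + g + δ).
λ = (1 − 0.41) × 0.115 = 0.59 × 0.115 = 0.06785
Half-life = ln 2 / λ = 0.6931 / 0.06785 ≈ 10.22 years

t_½ ≈ 10.2 years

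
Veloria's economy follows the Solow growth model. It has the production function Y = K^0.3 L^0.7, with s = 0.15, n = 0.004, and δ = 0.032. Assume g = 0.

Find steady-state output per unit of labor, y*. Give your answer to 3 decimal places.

y* ≈ 1.843

Steady state requires s·f(k) = (n + δ)·k, i.e. s·k^α = (n + δ)·k.
Rearranging, k^(1−α) = s / (n + δ).
k^0.7 = 0.15 / (0.004 + 0.032) = 0.15 / 0.036 = 4.1667
k* = 4.1667^(1/0.7) ≈ 7.6810
y* = (k*)^α = 7.6810^0.3 ≈ 1.8434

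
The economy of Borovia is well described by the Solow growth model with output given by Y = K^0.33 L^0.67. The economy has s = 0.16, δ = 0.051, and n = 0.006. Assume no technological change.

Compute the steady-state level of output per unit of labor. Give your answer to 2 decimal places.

y* ≈ 1.66

Steady state requires s·f(k) = (n + δ)·k, i.e. s·k^α = (n + δ)·k.
Rearranging, k^(1−α) = s / (n + δ).
k^0.67 = 0.16 / (0.006 + 0.051) = 0.16 / 0.057 = 2.8070
k* = 2.8070^(1/0.67) ≈ 4.6668
y* = (k*)^α = 4.6668^0.33 ≈ 1.6626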